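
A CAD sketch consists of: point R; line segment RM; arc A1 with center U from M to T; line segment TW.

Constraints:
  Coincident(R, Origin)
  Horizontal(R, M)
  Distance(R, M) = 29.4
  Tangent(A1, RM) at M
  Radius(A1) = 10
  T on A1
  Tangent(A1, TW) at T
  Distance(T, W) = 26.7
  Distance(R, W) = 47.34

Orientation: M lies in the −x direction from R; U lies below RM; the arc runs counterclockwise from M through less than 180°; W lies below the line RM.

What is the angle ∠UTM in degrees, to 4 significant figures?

32.93°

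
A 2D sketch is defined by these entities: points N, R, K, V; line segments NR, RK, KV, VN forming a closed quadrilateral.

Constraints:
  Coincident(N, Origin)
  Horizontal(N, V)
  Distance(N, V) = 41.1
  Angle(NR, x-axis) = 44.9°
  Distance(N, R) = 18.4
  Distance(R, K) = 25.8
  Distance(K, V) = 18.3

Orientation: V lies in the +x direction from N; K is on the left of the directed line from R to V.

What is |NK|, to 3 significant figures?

42.4

Checks: |RK| = 25.80 ✓; |KV| = 18.30 ✓.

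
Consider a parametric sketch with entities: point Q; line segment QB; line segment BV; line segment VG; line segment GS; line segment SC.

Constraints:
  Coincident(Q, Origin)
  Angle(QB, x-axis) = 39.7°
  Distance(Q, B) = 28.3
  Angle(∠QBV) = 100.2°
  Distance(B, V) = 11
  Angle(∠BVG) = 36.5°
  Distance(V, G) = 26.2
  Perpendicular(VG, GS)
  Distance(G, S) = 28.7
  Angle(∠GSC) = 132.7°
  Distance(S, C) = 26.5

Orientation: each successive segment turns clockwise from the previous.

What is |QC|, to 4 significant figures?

63.72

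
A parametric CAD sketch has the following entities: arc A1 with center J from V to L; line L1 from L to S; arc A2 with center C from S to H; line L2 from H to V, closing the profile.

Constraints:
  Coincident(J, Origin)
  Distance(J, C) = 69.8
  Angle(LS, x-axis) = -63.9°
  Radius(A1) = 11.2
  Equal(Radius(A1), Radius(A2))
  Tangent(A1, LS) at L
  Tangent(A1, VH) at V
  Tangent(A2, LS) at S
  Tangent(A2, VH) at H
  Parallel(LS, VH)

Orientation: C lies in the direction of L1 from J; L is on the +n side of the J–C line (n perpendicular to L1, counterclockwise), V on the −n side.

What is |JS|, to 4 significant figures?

70.69

The slot axis is L1's direction at -63.9°, so u = (cos -63.9°, sin -63.9°) = (0.4399, -0.8980) and n = (−sin -63.9°, cos -63.9°) = (0.8980, 0.4399). J is at the origin and C lies 69.8 along u from J, so C = 69.8·u = (30.71, -62.68). Tangency of A1 to both parallel lines with radius 11.2 puts L and V at J ± 11.2·n: L = (10.06, 4.927), V = (-10.06, -4.927). Equal radii place S and H the same way about C: S = C + 11.2·n = (40.77, -57.76), H = C − 11.2·n = (20.65, -67.61). Then |JS| = |S − J| = 70.69.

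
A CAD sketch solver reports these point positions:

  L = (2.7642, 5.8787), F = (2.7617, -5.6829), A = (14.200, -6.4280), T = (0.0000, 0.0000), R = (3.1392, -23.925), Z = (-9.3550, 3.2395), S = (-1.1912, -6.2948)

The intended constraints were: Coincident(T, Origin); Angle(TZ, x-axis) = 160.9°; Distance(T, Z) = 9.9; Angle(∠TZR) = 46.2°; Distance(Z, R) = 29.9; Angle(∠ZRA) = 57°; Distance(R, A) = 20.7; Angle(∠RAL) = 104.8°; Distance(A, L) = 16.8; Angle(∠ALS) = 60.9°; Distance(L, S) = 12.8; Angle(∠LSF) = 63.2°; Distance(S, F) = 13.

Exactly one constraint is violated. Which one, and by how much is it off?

Distance(S, F) = 13 — off by 9.00.

T = (0.00, 0.00) ✓; TZ at 160.9° ✓; |TZ| = 9.900 ✓; ∠TZR = 46.20° ✓; |ZR| = 29.90 ✓; ∠ZRA = 57.00° ✓; |RA| = 20.70 ✓; ∠RAL = 104.8° ✓; |AL| = 16.80 ✓; ∠ALS = 60.90° ✓; |LS| = 12.80 ✓; ∠LSF = 63.20° ✓; |SF| = 4.000 ✗.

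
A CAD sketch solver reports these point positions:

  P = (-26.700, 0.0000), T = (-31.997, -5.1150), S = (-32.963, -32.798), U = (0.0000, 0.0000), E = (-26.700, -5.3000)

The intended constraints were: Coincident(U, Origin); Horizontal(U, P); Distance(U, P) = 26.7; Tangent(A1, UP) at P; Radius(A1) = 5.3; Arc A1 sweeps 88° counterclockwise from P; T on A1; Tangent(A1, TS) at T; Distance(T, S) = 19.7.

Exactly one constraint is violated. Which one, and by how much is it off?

Distance(T, S) = 19.7 — off by 8.00.

U = (0.00, 0.00) ✓; U.y = 0.00, P.y = 0.00 ✓; |UP| = 26.70 ✓; ∠(EP, PU) = 90.00° ✓; |EP| = 5.300 ✓; bearing(E→T) − bearing(E→P) = 88.00° ✓; |ET| = 5.300 ✓; ∠(ET, TS) = 90.00° ✓; |TS| = 27.70 ✗.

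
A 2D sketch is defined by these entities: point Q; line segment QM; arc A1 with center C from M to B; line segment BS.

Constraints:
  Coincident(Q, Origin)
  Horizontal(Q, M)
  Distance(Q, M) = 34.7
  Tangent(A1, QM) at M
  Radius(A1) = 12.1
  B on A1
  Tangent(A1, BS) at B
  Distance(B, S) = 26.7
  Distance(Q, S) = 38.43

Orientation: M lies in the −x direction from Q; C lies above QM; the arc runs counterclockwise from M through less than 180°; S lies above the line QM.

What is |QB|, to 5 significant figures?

24.704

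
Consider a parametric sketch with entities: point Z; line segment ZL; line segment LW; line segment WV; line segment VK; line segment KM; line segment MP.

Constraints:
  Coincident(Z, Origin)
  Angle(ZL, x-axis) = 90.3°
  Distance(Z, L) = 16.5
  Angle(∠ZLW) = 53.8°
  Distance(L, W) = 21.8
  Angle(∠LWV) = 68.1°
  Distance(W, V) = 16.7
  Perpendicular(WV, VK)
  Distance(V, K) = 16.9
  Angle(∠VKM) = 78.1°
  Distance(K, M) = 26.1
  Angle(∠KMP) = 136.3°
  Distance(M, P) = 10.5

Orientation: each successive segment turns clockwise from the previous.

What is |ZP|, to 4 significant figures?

31.80

Z is at the origin; ZL runs at 90.3° with length 16.5, so L = (-0.08639, 16.50). ∠ZLW = 53.8° gives LW at -35.90° from the x-axis; with |LW| = 21.8, W = (17.57, 3.717). ∠LWV = 68.1° gives WV at -147.8° from the x-axis; with |WV| = 16.7, V = (3.441, -5.182). The perpendicularity gives VK at right angles to WV, so VK runs at 122.2°; with |VK| = 16.9, K = (-5.565, 9.118). ∠VKM = 78.1° gives KM at 20.30° from the x-axis; with |KM| = 26.1, M = (18.91, 18.17). ∠KMP = 136.3° gives MP at -23.40° from the x-axis; with |MP| = 10.5, P = (28.55, 14.00). Then |ZP| = |P − Z| = 31.80.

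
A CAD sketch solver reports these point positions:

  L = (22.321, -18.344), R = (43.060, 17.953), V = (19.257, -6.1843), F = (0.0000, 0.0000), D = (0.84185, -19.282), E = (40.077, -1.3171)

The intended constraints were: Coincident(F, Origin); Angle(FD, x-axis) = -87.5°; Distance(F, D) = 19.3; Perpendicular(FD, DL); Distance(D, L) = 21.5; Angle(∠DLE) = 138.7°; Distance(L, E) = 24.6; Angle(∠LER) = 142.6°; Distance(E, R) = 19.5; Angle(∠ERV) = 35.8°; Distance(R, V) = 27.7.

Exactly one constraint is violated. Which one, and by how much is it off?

Distance(R, V) = 27.7 — off by 6.20.

F = (0.00, 0.00) ✓; FD at -87.50° ✓; |FD| = 19.30 ✓; ∠(FD, DL) = 90.00° ✓; |DL| = 21.50 ✓; ∠DLE = 138.7° ✓; |LE| = 24.60 ✓; ∠LER = 142.6° ✓; |ER| = 19.50 ✓; ∠ERV = 35.80° ✓; |RV| = 33.90 ✗.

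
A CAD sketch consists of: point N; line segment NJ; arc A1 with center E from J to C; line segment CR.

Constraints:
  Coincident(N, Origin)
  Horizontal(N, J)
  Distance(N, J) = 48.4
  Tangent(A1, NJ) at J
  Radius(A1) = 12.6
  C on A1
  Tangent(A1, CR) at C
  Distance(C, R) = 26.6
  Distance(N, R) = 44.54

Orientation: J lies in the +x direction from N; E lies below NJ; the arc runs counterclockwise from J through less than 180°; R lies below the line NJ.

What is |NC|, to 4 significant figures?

37.43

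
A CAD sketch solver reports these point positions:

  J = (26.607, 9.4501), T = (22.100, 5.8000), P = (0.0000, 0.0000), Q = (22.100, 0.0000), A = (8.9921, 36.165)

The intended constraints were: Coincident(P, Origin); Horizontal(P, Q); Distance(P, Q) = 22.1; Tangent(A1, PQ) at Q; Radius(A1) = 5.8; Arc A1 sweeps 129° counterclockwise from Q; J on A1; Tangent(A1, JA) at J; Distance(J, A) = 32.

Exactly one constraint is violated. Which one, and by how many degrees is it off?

Tangent(A1, JA) at J — off by 5.60°.

P = (0.00, 0.00) ✓; P.y = 0.00, Q.y = 0.00 ✓; |PQ| = 22.10 ✓; ∠(TQ, QP) = 90.00° ✓; |TQ| = 5.800 ✓; bearing(T→J) − bearing(T→Q) = 129.0° ✓; |TJ| = 5.800 ✓; ∠(TJ, JA) = 95.60° ✗; |JA| = 32.00 ✓.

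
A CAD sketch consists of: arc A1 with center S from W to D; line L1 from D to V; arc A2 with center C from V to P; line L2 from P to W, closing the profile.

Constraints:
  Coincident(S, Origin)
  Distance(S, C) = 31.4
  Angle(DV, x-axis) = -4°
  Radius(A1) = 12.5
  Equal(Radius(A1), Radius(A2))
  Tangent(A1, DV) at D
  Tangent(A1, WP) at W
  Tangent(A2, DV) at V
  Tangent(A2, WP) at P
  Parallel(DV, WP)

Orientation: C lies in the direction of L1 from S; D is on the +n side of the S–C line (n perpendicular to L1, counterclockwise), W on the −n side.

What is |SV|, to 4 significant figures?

33.80

Tangency of A1 to both parallel lines with radius 12.5 puts D and W at S ± 12.5·n: D = (0.8720, 12.47), W = (-0.8720, -12.47). Equal radii place V and P the same way about C: V = C + 12.5·n = (32.20, 10.28), P = C − 12.5·n = (30.45, -14.66). Then |SV| = |V − S| = 33.80.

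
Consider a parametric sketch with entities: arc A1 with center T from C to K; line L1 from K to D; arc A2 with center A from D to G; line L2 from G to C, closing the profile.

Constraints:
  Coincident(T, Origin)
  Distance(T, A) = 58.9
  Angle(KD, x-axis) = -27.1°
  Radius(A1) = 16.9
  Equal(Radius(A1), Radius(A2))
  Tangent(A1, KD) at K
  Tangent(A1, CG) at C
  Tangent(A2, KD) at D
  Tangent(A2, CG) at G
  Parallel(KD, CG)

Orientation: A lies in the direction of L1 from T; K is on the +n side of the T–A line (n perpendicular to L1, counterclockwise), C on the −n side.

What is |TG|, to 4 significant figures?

61.28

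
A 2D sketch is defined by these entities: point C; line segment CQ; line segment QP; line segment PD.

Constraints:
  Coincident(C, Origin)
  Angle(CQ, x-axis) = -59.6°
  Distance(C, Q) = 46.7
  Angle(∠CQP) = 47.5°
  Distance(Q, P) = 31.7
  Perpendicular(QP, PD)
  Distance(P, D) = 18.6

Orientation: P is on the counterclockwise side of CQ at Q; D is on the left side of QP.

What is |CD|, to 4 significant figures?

15.83

∠CQP = 47.5°, so QP runs at -59.6° + (180° − 47.5°) = 72.90° from the x-axis; with |QP| = 31.7, P = Q + 31.7·(cos 72.90°, sin 72.90°) = (32.95, -9.981). QP is perpendicular to PD; with |PD| = 18.6 on the left of QP, D = P + 18.6·(-0.9558, 0.2940) = (15.18, -4.512). Then |CD| = |D − C| = 15.83.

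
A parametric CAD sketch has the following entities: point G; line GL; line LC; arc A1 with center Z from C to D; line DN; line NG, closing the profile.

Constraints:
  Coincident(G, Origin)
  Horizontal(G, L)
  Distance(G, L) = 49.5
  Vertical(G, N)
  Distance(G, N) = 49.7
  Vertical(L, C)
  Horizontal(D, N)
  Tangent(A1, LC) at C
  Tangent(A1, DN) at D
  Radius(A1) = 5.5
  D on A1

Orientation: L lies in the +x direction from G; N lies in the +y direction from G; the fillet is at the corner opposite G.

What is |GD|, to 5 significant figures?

66.378

G is at the origin; G and L share the same y with |GL| = 49.5 and L on the +x side, so L = (49.500, 0.0000). GN is vertical with |GN| = 49.7 and N on the +y side, so N = (0.0000, 49.700). The virtual corner opposite G is at (49.500, 49.700). The tangent condition forces ZC to be normal to LC and tangency of A1 to DN means the radius ZD is perpendicular to DN, with radius 5.5, so the center Z sits 5.5 in from both sides at Z = (44.000, 44.200). That places the tangent points at C = (49.500, 44.200) on LC and D = (44.000, 49.700) on DN. Then |GD| = |D − G| = 66.378.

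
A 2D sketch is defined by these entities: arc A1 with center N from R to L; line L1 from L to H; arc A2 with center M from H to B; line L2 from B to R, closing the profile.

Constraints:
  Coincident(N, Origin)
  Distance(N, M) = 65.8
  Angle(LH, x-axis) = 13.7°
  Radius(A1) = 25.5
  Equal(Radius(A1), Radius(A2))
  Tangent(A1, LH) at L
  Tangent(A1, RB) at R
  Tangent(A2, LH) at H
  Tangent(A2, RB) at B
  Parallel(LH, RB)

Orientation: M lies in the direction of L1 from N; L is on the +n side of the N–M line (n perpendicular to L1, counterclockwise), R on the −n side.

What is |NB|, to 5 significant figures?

70.568

The slot axis is L1's direction at 13.7°, so u = (cos 13.7°, sin 13.7°) = (0.97155, 0.23684) and n = (−sin 13.7°, cos 13.7°) = (-0.23684, 0.97155). N is at the origin and M lies 65.8 along u from N, so M = 65.8·u = (63.928, 15.584). Tangency of A1 to both parallel lines with radius 25.5 puts L and R at N ± 25.5·n: L = (-6.0394, 24.775), R = (6.0394, -24.775). Equal radii place H and B the same way about M: H = M + 25.5·n = (57.889, 40.358), B = M − 25.5·n = (69.967, -9.1906). Then |NB| = |B − N| = 70.568.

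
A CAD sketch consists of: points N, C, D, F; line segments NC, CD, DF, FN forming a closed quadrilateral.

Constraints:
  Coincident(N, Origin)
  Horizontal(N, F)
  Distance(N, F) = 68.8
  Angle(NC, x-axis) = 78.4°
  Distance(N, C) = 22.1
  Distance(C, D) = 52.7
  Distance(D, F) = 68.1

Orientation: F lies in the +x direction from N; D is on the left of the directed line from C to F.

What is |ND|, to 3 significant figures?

72.7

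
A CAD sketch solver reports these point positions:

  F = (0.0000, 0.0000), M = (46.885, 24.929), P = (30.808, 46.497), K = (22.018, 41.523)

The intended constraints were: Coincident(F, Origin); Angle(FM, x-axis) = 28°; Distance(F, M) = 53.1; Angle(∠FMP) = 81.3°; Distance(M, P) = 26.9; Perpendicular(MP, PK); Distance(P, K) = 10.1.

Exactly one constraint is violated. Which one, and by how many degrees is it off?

Perpendicular(MP, PK) — off by 7.20°.

F = (0.00, 0.00) ✓; FM at 28.00° ✓; |FM| = 53.10 ✓; ∠FMP = 81.30° ✓; |MP| = 26.90 ✓; ∠(MP, PK) = 82.80° ✗; |PK| = 10.10 ✓.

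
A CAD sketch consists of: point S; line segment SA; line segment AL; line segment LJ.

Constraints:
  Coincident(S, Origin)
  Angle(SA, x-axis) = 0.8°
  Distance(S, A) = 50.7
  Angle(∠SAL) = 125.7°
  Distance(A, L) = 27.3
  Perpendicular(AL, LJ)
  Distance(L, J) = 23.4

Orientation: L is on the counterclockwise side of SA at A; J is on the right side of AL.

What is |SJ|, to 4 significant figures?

86.06

∠SAL = 125.7°, so AL runs at 0.8° + (180° − 125.7°) = 55.10° from the x-axis; with |AL| = 27.3, L = A + 27.3·(cos 55.10°, sin 55.10°) = (66.31, 23.10). AL ⟂ LJ; with |LJ| = 23.4 on the right of AL, J = L + 23.4·(0.8202, -0.5721) = (85.51, 9.710). Then |SJ| = |J − S| = 86.06.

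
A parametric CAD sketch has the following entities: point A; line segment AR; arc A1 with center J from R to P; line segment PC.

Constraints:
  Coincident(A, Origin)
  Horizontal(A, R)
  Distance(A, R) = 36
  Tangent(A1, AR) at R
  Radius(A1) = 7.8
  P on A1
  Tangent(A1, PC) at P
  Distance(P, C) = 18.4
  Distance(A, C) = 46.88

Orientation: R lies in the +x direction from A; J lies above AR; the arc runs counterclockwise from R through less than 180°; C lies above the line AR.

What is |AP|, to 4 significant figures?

44.61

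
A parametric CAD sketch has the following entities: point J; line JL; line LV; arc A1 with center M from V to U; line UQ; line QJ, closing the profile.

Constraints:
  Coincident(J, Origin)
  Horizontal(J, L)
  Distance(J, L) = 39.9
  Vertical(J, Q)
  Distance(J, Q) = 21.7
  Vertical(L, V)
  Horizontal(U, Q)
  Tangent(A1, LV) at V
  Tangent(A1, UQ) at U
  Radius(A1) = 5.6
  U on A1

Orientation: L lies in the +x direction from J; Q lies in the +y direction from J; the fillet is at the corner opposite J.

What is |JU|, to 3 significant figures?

40.6

J is at the origin; J and L share the same y with |JL| = 39.9 and L on the +x side, so L = (39.9, 0.00). JQ is vertical with |JQ| = 21.7 and Q on the +y side, so Q = (0.00, 21.7). The virtual corner opposite J is at (39.9, 21.7). A1 meets LV tangentially, so MV is at right angles to LV and the tangent condition forces MU to be normal to UQ, with radius 5.6, so the center M sits 5.6 in from both sides at M = (34.3, 16.1). That places the tangent points at V = (39.9, 16.1) on LV and U = (34.3, 21.7) on UQ. Then |JU| = |U − J| = 40.6.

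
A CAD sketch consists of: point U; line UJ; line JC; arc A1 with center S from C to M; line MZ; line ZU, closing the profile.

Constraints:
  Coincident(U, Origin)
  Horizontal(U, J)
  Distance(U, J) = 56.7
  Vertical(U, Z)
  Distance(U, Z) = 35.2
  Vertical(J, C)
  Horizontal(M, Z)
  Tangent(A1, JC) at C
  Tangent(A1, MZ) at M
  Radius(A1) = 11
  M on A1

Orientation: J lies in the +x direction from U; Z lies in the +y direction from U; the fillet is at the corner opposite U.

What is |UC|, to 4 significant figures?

61.65

The virtual corner opposite U is at (56.70, 35.20). A1 meets JC tangentially, so SC is at right angles to JC and since A1 is tangent to MZ there, SM ⟂ MZ, with radius 11.0, so the center S sits 11.0 in from both sides at S = (45.70, 24.20). That places the tangent points at C = (56.70, 24.20) on JC and M = (45.70, 35.20) on MZ. Then |UC| = |C − U| = 61.65.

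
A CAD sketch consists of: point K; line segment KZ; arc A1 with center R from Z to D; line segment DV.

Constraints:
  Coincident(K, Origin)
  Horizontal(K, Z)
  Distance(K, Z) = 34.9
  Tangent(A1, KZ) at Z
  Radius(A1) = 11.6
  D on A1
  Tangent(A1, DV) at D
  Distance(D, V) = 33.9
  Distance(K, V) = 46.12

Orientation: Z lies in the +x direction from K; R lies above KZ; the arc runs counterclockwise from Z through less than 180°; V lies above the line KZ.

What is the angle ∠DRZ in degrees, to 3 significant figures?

138°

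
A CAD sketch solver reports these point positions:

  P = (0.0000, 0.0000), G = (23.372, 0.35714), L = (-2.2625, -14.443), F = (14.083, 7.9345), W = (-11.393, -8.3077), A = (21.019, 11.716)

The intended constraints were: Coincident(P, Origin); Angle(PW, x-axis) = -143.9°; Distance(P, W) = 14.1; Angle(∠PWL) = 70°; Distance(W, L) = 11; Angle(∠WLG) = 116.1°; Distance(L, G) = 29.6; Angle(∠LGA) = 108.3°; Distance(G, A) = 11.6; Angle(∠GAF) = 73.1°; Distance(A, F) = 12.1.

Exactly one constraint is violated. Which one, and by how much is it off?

Distance(A, F) = 12.1 — off by 4.20.

P = (0.00, 0.00) ✓; PW at -143.9° ✓; |PW| = 14.10 ✓; ∠PWL = 70.00° ✓; |WL| = 11.00 ✓; ∠WLG = 116.1° ✓; |LG| = 29.60 ✓; ∠LGA = 108.3° ✓; |GA| = 11.60 ✓; ∠GAF = 73.10° ✓; |AF| = 7.900 ✗.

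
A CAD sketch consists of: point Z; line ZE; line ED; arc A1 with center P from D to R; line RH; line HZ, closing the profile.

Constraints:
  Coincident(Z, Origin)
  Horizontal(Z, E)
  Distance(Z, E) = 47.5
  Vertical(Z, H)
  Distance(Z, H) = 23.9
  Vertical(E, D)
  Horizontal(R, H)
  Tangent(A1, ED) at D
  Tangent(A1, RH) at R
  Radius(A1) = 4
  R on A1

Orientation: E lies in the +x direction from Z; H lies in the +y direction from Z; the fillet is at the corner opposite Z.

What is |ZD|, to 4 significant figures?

51.50

Z is at the origin; ZE is horizontal with |ZE| = 47.5 and E on the +x side, so E = (47.50, 0.000). Z and H share the same x with |ZH| = 23.9 and H on the +y side, so H = (0.000, 23.90). The virtual corner opposite Z is at (47.50, 23.90). A1 meets ED tangentially, so PD is at right angles to ED and the tangent condition forces PR to be normal to RH, with radius 4.0, so the center P sits 4.0 in from both sides at P = (43.50, 19.90). That places the tangent points at D = (47.50, 19.90) on ED and R = (43.50, 23.90) on RH. Then |ZD| = |D − Z| = 51.50.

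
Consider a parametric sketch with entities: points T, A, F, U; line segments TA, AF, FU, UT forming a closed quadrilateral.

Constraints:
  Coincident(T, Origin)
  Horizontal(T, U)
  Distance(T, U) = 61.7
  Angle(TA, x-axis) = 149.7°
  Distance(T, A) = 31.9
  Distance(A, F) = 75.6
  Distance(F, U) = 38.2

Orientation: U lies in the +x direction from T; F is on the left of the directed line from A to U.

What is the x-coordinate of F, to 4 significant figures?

45.73

T is at the origin; TU is horizontal with |TU| = 61.7 and U in +x, so U = (61.7, 0). TA runs at 149.7° with |TA| = 31.9, so A = (-27.54, 16.09). F is determined by |AF| = 75.6 and |FU| = 38.2 together: it lies at the intersection of circle(A, 75.6) and circle(U, 38.2). With |AU| = 90.68, the foot of the radical line on AU is 68.81 from A and the perpendicular offset is √(75.6² − 68.81²) = 31.32. Taking the left-of-AU solution: F = (45.73, 34.70).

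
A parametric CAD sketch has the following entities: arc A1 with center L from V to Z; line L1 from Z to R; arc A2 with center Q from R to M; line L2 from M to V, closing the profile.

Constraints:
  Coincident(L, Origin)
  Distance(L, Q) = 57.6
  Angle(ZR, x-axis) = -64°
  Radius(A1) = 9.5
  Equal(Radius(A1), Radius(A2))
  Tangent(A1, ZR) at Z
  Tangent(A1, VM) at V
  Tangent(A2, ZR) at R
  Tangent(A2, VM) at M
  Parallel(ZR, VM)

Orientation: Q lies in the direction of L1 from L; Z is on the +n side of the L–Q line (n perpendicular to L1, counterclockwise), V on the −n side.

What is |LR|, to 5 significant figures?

58.378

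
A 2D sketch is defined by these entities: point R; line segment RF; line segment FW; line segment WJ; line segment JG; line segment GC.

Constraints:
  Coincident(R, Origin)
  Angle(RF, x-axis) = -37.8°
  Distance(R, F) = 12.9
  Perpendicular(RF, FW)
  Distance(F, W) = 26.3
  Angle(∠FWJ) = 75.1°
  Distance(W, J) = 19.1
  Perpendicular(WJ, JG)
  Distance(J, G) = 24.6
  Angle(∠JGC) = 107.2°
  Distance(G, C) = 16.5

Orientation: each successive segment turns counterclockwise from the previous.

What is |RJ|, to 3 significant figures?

22.1

The perpendicularity gives FW at right angles to RF, so FW runs at 52.2°; with |FW| = 26.3, W = (26.3, 12.9). ∠FWJ = 75.1° gives WJ at 157° from the x-axis; with |WJ| = 19.1, J = (8.72, 20.3). Then |RJ| = |J − R| = 22.1.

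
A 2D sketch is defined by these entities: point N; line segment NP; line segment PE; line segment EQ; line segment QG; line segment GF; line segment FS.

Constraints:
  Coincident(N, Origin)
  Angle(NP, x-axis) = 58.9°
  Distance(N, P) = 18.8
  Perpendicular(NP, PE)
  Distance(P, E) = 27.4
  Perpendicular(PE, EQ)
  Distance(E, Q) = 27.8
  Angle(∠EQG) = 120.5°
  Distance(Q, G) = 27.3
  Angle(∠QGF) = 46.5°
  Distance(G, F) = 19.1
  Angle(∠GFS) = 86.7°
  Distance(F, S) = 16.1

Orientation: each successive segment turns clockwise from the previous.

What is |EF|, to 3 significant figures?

30.0

N is at the origin; NP runs at 58.9° with length 18.8, so P = (9.71, 16.1). The perpendicularity gives PE at right angles to NP, so PE runs at -31.1°; with |PE| = 27.4, E = (33.2, 1.94). PE is perpendicular to EQ, so EQ runs at -121°; with |EQ| = 27.8, Q = (18.8, -21.9). ∠EQG = 120.5° gives QG at 179° from the x-axis; with |QG| = 27.3, G = (-8.49, -21.6). ∠QGF = 46.5° gives GF at 45.9° from the x-axis; with |GF| = 19.1, F = (4.81, -7.86). Then |EF| = |F − E| = 30.0.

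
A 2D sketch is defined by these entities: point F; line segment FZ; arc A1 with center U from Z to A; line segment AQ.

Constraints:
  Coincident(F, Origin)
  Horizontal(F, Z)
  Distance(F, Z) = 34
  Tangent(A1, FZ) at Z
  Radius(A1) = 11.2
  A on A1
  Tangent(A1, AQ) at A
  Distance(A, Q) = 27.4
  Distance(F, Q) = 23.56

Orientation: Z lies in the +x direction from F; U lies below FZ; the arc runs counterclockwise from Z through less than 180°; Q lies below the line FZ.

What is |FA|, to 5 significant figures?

26.302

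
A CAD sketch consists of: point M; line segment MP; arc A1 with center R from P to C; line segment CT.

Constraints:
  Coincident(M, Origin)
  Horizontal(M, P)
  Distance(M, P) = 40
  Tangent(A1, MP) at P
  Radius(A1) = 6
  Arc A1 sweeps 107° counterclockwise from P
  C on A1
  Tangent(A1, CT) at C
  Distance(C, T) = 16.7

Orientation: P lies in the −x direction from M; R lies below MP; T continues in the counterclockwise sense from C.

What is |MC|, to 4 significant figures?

46.39

M is at the origin; M and P share the same y with |MP| = 40.0 and P on the −x side, so P = (-40.00, 0.000). Since A1 is tangent to MP there, RP ⟂ MP, so R = P + (0, -6) = (-40.00, -6.000). On A1, P sits at bearing 90° from R; a 107° counterclockwise sweep puts C at bearing 197°, so C = R + 6.0·(cos 197°, sin 197°) = (-45.74, -7.754). Then |MC| = |C − M| = 46.39.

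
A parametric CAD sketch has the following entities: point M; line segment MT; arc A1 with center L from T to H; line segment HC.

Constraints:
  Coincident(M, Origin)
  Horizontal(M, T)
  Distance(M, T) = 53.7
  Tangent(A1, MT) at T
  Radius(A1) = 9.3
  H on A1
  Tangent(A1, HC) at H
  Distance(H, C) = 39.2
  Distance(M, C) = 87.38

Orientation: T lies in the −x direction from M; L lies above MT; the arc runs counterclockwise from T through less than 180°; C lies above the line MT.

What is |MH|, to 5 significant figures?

50.074

M is at the origin; M and T share the same y with |MT| = 53.7 and T on the −x side, so T = (-53.700, 0.0000). A1 meets MT tangentially, so LT is at right angles to MT, so L = T + (0, 9.3) = (-53.700, 9.3000). Since LH ⟂ HC (tangency), |LC| = √(9.3² + 39.2²) = 40.288 regardless of where H sits on A1. So C lies on both circle(M, 87.38) and circle(L, 40.288); the above-MT intersection is C = (-76.241, 42.692). H is the foot of the tangent from C: H = (-47.401, 16.142).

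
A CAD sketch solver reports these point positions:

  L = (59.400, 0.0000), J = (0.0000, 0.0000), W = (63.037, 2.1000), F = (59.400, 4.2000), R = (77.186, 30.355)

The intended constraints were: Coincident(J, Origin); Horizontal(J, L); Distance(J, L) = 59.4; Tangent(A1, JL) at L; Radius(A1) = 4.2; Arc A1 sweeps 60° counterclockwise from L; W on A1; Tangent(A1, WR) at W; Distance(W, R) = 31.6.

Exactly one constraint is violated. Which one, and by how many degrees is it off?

Tangent(A1, WR) at W — off by 3.40°.

J = (0.00, 0.00) ✓; J.y = 0.00, L.y = 0.00 ✓; |JL| = 59.40 ✓; ∠(FL, LJ) = 90.00° ✓; |FL| = 4.200 ✓; bearing(F→W) − bearing(F→L) = 60.00° ✓; |FW| = 4.200 ✓; ∠(FW, WR) = 86.60° ✗; |WR| = 31.60 ✓.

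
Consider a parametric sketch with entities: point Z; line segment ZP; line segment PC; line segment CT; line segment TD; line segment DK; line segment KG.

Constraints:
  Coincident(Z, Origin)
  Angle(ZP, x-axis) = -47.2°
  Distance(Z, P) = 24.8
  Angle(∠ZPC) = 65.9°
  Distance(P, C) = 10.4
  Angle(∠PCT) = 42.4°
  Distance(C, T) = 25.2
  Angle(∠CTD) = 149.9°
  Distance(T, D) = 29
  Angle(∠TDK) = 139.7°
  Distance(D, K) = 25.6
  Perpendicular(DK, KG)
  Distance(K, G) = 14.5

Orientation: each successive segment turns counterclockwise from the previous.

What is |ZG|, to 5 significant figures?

67.022

∠TDK = 139.7° gives DK at -85.100° from the x-axis; with |DK| = 25.6, K = (-16.613, -68.226). The perpendicularity gives KG at right angles to DK, so KG runs at 4.9000°; with |KG| = 14.5, G = (-2.1660, -66.987). Then |ZG| = |G − Z| = 67.022.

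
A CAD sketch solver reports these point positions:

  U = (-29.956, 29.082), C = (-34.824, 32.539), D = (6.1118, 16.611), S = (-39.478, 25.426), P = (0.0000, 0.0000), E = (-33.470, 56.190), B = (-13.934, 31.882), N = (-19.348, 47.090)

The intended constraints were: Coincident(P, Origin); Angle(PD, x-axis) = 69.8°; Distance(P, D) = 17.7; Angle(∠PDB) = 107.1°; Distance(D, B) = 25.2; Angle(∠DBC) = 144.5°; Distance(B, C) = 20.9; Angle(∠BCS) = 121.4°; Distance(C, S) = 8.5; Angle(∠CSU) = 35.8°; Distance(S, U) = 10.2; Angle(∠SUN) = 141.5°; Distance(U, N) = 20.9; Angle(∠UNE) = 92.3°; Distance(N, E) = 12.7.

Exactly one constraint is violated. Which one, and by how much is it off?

Distance(N, E) = 12.7 — off by 4.10.

P = (0.00, 0.00) ✓; PD at 69.80° ✓; |PD| = 17.70 ✓; ∠PDB = 107.1° ✓; |DB| = 25.20 ✓; ∠DBC = 144.5° ✓; |BC| = 20.90 ✓; ∠BCS = 121.4° ✓; |CS| = 8.500 ✓; ∠CSU = 35.80° ✓; |SU| = 10.20 ✓; ∠SUN = 141.5° ✓; |UN| = 20.90 ✓; ∠UNE = 92.30° ✓; |NE| = 16.80 ✗.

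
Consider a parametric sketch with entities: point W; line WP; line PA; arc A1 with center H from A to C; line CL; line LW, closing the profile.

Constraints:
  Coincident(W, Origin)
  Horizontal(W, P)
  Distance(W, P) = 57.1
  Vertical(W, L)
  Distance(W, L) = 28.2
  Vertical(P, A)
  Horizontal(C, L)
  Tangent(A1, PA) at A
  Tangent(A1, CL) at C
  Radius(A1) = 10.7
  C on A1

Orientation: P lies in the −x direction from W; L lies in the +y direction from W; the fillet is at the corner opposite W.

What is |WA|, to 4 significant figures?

59.72

W is at the origin; WP is horizontal with |WP| = 57.1 and P on the −x side, so P = (-57.10, 0.000). W and L share the same x with |WL| = 28.2 and L on the +y side, so L = (0.000, 28.20). The virtual corner opposite W is at (-57.10, 28.20). Since A1 is tangent to PA there, HA ⟂ PA and tangency of A1 to CL means the radius HC is perpendicular to CL, with radius 10.7, so the center H sits 10.7 in from both sides at H = (-46.40, 17.50). That places the tangent points at A = (-57.10, 17.50) on PA and C = (-46.40, 28.20) on CL. Then |WA| = |A − W| = 59.72.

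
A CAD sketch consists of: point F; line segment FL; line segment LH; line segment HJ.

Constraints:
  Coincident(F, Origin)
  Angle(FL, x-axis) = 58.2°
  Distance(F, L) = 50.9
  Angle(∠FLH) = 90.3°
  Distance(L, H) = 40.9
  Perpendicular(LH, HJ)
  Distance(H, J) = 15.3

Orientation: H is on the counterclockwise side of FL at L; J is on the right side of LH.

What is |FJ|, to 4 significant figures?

77.96

F is at the origin; FL runs at 58.2° with length 50.9, so L = 50.9·(cos 58.2°, sin 58.2°) = (26.82, 43.26). ∠FLH = 90.3°, so LH runs at 58.2° + (180° − 90.3°) = 147.9° from the x-axis; with |LH| = 40.9, H = L + 40.9·(cos 147.9°, sin 147.9°) = (-7.825, 64.99). LH ⟂ HJ; with |HJ| = 15.3 on the right of LH, J = H + 15.3·(0.5314, 0.8471) = (0.3052, 77.95). Then |FJ| = |J − F| = 77.96.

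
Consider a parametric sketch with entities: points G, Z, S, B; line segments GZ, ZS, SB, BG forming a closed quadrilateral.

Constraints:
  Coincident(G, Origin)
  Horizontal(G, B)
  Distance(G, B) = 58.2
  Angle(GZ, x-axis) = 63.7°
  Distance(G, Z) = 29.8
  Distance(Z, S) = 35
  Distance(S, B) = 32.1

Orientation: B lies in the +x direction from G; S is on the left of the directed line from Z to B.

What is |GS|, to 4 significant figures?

56.84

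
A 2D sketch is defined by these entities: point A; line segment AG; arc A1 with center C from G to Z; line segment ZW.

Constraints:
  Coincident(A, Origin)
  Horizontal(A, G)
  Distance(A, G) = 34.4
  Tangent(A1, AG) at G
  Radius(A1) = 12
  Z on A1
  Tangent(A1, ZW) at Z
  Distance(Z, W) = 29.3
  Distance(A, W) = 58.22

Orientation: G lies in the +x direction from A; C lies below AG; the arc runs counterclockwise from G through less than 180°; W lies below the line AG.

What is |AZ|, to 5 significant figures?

30.080

A is at the origin; A and G share the same y with |AG| = 34.4 and G on the +x side, so G = (34.400, 0.0000). Since A1 is tangent to AG there, CG ⟂ AG, so C = G + (0, -12) = (34.400, -12.000). Since CZ ⟂ ZW (tangency), |CW| = √(12.0² + 29.3²) = 31.662 regardless of where Z sits on A1. So W lies on both circle(A, 58.22) and circle(C, 31.662); the below-AG intersection is W = (38.869, -43.345). Z is the foot of the tangent from W: Z = (24.048, -18.070).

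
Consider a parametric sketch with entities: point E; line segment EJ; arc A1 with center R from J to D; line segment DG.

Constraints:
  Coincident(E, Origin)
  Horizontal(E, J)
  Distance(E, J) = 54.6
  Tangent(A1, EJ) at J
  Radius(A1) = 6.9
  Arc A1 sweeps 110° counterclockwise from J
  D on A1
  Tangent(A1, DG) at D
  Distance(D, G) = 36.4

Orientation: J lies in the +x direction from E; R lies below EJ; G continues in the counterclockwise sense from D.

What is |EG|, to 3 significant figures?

74.5

On A1, J sits at bearing 90° from R; a 110° counterclockwise sweep puts D at bearing 200°, so D = R + 6.9·(cos 200°, sin 200°) = (48.1, -9.26). A1 meets DG tangentially, so RD is at right angles to DG, so DG runs along (−sin 200°, cos 200°); with |DG| = 36.4, G = (60.6, -43.5). Then |EG| = |G − E| = 74.5.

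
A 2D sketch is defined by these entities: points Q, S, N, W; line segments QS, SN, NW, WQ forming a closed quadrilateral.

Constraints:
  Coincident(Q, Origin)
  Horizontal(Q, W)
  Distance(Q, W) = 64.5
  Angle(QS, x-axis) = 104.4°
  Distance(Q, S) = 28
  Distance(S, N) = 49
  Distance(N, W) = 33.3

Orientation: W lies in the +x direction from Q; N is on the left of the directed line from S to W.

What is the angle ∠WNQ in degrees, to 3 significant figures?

102°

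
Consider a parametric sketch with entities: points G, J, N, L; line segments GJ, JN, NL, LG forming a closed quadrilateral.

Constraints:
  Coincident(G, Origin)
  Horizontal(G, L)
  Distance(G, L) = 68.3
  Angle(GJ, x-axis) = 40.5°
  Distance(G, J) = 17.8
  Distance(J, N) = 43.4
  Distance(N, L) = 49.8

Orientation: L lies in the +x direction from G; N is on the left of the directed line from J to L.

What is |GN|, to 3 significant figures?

61.1

Checks: |JN| = 43.40 ✓; |NL| = 49.80 ✓.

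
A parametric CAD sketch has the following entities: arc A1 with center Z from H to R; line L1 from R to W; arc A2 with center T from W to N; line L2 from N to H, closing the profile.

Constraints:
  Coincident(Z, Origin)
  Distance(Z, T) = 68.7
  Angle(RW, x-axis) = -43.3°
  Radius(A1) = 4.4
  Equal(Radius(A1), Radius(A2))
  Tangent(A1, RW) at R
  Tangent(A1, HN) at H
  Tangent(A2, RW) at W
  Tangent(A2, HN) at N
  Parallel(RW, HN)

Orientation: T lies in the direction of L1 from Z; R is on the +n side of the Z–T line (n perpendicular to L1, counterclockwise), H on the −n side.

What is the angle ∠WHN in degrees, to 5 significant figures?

7.2994°

Tangency of A1 to both parallel lines with radius 4.4 puts R and H at Z ± 4.4·n: R = (3.0176, 3.2022), H = (-3.0176, -3.2022). Equal radii place W and N the same way about T: W = T + 4.4·n = (53.016, -43.914), N = T − 4.4·n = (46.980, -50.318). Then cos ∠WHN = HW·HN / (|HW||HN|), giving 7.2994°.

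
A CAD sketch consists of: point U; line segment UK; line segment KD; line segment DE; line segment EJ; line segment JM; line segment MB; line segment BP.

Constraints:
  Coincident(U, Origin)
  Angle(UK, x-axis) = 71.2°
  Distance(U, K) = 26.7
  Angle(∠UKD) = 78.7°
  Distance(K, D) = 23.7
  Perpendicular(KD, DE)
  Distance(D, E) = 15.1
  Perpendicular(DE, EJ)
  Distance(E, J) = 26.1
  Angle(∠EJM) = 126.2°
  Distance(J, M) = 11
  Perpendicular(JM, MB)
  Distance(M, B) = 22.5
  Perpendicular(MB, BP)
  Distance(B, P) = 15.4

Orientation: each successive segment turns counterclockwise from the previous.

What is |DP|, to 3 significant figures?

7.57

JM is perpendicular to MB, so MB runs at 136°; with |MB| = 22.5, B = (0.346, 33.5). The perpendicularity gives BP at right angles to MB, so BP runs at -134°; with |BP| = 15.4, P = (-10.3, 22.4). Then |DP| = |P − D| = 7.57.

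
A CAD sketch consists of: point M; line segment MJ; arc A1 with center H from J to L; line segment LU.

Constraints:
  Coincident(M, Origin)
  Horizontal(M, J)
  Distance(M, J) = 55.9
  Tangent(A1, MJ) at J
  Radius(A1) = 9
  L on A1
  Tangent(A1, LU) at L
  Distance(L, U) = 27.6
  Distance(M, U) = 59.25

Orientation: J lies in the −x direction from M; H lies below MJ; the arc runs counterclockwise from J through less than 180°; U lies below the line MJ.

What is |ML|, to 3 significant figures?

64.7

Checks: |HL| = 9.000 ✓; ∠(HL, LU) = 90.00° ✓; |LU| = 27.60 ✓; |MU| = 59.25 ✓.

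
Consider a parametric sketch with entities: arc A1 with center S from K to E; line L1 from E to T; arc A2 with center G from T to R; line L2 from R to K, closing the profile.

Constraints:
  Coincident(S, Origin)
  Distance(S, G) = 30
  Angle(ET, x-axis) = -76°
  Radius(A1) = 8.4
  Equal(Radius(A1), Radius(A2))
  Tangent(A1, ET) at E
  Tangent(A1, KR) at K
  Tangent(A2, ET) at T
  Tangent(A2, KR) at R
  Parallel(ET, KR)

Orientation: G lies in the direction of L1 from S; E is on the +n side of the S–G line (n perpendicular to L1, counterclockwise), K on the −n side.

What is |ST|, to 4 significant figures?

31.15

The slot axis is L1's direction at -76.0°, so u = (cos -76.0°, sin -76.0°) = (0.2419, -0.9703) and n = (−sin -76.0°, cos -76.0°) = (0.9703, 0.2419). S is at the origin and G lies 30.0 along u from S, so G = 30.0·u = (7.258, -29.11). Tangency of A1 to both parallel lines with radius 8.4 puts E and K at S ± 8.4·n: E = (8.150, 2.032), K = (-8.150, -2.032). Equal radii place T and R the same way about G: T = G + 8.4·n = (15.41, -27.08), R = G − 8.4·n = (-0.8928, -31.14). Then |ST| = |T − S| = 31.15.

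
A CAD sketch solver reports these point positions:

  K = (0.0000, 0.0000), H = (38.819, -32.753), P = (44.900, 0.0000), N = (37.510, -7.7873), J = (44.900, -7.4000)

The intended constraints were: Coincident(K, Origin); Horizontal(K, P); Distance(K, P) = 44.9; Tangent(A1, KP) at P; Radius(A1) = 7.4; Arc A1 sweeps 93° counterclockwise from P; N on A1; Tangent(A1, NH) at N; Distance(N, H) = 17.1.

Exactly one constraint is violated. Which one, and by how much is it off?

Distance(N, H) = 17.1 — off by 7.90.

K = (0.00, 0.00) ✓; K.y = 0.00, P.y = 0.00 ✓; |KP| = 44.90 ✓; ∠(JP, PK) = 90.00° ✓; |JP| = 7.400 ✓; bearing(J→N) − bearing(J→P) = 93.00° ✓; |JN| = 7.400 ✓; ∠(JN, NH) = 90.00° ✓; |NH| = 25.00 ✗.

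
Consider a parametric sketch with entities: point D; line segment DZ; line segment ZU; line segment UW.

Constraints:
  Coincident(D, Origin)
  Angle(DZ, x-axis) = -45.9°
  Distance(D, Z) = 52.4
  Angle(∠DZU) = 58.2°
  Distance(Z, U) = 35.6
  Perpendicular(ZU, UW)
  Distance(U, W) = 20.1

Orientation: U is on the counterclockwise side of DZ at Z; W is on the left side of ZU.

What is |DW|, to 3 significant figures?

25.7

D is at the origin; DZ runs at -45.9° with length 52.4, so Z = 52.4·(cos -45.9°, sin -45.9°) = (36.5, -37.6). ∠DZU = 58.2°, so ZU runs at -45.9° + (180° − 58.2°) = 75.9° from the x-axis; with |ZU| = 35.6, U = Z + 35.6·(cos 75.9°, sin 75.9°) = (45.1, -3.10). ZU ⟂ UW; with |UW| = 20.1 on the left of ZU, W = U + 20.1·(-0.970, 0.244) = (25.6, 1.79). Then |DW| = |W − D| = 25.7.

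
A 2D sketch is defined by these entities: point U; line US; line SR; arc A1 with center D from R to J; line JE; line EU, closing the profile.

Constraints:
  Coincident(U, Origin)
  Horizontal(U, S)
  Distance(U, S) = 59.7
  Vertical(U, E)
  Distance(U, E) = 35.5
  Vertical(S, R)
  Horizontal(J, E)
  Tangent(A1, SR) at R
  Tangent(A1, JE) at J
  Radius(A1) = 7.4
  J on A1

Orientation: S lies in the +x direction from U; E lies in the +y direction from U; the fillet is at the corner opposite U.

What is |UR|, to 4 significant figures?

65.98

The virtual corner opposite U is at (59.70, 35.50). Tangency of A1 to SR means the radius DR is perpendicular to SR and tangency of A1 to JE means the radius DJ is perpendicular to JE, with radius 7.4, so the center D sits 7.4 in from both sides at D = (52.30, 28.10). That places the tangent points at R = (59.70, 28.10) on SR and J = (52.30, 35.50) on JE. Then |UR| = |R − U| = 65.98.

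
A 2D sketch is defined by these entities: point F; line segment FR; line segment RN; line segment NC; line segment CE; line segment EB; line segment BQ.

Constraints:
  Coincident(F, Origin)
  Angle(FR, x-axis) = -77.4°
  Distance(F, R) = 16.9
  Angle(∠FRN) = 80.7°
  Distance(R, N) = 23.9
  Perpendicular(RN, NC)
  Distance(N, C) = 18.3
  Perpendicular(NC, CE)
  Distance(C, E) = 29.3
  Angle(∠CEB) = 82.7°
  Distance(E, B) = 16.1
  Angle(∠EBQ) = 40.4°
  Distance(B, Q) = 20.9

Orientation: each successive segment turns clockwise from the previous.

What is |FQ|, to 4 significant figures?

6.195

F is at the origin; FR runs at -77.4° with length 16.9, so R = (3.687, -16.49). ∠FRN = 80.7° gives RN at -176.7° from the x-axis; with |RN| = 23.9, N = (-20.17, -17.87). The perpendicularity gives NC at right angles to RN, so NC runs at 93.30°; with |NC| = 18.3, C = (-21.23, 0.4009). The perpendicularity gives CE at right angles to NC, so CE runs at 3.300°; with |CE| = 29.3, E = (8.024, 2.088). ∠CEB = 82.7° gives EB at -94.00° from the x-axis; with |EB| = 16.1, B = (6.901, -13.97). ∠EBQ = 40.4° gives BQ at 126.4° from the x-axis; with |BQ| = 20.9, Q = (-5.501, 2.849). Then |FQ| = |Q − F| = 6.195.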